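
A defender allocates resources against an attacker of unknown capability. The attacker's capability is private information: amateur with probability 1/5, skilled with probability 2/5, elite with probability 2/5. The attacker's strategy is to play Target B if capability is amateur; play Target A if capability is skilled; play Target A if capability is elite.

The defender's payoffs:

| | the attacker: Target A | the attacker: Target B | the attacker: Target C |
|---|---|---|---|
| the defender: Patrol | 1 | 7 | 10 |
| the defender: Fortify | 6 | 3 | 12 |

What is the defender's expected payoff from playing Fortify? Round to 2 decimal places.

E[Fortify] = 1/5·3 + 2/5·6 + 2/5·6 = 3/5 + 12/5 + 12/5 = 27/5

5.40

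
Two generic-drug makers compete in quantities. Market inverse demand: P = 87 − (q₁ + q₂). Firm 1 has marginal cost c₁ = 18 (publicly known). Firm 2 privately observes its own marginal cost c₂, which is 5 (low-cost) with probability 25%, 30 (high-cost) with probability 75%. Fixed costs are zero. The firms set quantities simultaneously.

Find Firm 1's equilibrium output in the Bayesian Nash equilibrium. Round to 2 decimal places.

Type-c best response for Firm 2: q₂(c) = (87 − c)/2 − q₁/2.
Firm 1 maximizes expected profit; its first-order condition is 87 − 2q₁ − E[q₂] − 18 = 0.
Substituting E[q₂] and solving: E[c₂] = 23.75, so q₁ = (87 − 2·18 + 23.75)/3 = 24.9167.

24.92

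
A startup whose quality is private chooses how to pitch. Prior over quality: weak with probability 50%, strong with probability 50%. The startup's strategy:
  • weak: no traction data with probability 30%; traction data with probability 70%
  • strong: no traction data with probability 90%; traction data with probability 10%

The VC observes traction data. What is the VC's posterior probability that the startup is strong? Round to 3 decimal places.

0.125

P(traction data) = 0.5·0.7 + 0.5·0.1 = 0.4
P(strong | traction data) = (0.5·0.1) / 0.4 = 0.05 / 0.4 = 0.125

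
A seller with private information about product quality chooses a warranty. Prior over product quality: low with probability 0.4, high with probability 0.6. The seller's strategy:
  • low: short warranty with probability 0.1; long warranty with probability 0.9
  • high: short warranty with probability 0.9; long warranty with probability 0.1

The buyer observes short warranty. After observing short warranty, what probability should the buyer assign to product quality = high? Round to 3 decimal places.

0.931

Apply Bayes' rule using the sender's strategy as the likelihood.
P(short warranty) = 0.4·0.1 + 0.6·0.9 = 0.58
P(high | short warranty) = (0.6·0.9) / 0.58 = 0.54 / 0.58 = 0.931034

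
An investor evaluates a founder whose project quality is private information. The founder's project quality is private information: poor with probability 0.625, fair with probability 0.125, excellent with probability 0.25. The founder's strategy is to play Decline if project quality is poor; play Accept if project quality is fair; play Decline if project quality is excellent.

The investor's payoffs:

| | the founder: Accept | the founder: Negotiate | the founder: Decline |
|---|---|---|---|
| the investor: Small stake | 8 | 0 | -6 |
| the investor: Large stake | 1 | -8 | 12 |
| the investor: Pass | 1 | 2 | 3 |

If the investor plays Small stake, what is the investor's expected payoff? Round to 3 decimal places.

-4.250

E[Small stake] = 0.625·(-6) + 0.125·8 + 0.25·(-6) = (-3.75) + 1 + (-1.5) = -4.25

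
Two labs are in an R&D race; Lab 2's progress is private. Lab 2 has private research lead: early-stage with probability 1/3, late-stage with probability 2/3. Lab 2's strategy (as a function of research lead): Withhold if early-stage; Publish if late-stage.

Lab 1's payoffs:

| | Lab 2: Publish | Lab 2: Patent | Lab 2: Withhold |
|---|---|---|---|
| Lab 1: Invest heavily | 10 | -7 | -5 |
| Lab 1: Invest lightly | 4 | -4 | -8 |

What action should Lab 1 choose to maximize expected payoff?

Compute Lab 1's expected payoff for each action, taking the expectation over Lab 2's type.
E[Invest heavily] = 1/3·(-5) + 2/3·(10) = 5
E[Invest lightly] = 1/3·(-8) + 2/3·(4) = 0
Best response: Invest heavily (5 is the largest).

Invest heavily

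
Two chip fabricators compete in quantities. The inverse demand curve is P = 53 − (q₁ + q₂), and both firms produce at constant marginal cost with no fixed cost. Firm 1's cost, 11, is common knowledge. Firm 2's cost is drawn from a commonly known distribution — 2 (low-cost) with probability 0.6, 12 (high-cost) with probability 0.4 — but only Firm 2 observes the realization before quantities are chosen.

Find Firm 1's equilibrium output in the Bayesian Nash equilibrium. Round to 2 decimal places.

Each type of Firm 2 best-responds to q₁; Firm 1 best-responds to the expected q₂ over Firm 2's types.
Firm 2 with cost c maximizes (53 − (q₁+q₂) − c)·q₂, giving q₂(c) = (53 − c − q₁)/2.
E[c₂] = 0.6·2 + 0.4·12 = 6
Firm 1's FOC against E[q₂] yields q₁ = (53 − 2·11 + E[c₂])/3 = (53 − 22 + 6)/3 = 12.3333.

12.33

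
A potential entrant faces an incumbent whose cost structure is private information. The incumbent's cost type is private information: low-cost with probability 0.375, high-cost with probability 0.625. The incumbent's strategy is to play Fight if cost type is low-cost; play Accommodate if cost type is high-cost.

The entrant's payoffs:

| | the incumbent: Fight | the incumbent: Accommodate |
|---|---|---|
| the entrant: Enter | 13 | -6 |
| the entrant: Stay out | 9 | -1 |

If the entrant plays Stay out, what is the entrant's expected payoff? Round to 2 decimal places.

E[Stay out] = 0.375·9 + 0.625·(-1) = 3.375 + (-0.625) = 2.75

2.75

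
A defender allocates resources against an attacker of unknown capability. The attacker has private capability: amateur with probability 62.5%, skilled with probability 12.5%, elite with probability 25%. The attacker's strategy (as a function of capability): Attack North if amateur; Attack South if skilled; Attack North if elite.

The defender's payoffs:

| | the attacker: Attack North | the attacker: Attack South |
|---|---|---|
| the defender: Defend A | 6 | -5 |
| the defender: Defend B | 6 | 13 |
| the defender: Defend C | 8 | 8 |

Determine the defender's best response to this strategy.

E[Defend A] = 0.625·(6) + 0.125·(-5) + 0.25·(6) = 4.625
E[Defend B] = 0.625·(6) + 0.125·(13) + 0.25·(6) = 6.875
E[Defend C] = 0.625·(8) + 0.125·(8) + 0.25·(8) = 8
Best response: Defend C (8 is the largest).

Defend C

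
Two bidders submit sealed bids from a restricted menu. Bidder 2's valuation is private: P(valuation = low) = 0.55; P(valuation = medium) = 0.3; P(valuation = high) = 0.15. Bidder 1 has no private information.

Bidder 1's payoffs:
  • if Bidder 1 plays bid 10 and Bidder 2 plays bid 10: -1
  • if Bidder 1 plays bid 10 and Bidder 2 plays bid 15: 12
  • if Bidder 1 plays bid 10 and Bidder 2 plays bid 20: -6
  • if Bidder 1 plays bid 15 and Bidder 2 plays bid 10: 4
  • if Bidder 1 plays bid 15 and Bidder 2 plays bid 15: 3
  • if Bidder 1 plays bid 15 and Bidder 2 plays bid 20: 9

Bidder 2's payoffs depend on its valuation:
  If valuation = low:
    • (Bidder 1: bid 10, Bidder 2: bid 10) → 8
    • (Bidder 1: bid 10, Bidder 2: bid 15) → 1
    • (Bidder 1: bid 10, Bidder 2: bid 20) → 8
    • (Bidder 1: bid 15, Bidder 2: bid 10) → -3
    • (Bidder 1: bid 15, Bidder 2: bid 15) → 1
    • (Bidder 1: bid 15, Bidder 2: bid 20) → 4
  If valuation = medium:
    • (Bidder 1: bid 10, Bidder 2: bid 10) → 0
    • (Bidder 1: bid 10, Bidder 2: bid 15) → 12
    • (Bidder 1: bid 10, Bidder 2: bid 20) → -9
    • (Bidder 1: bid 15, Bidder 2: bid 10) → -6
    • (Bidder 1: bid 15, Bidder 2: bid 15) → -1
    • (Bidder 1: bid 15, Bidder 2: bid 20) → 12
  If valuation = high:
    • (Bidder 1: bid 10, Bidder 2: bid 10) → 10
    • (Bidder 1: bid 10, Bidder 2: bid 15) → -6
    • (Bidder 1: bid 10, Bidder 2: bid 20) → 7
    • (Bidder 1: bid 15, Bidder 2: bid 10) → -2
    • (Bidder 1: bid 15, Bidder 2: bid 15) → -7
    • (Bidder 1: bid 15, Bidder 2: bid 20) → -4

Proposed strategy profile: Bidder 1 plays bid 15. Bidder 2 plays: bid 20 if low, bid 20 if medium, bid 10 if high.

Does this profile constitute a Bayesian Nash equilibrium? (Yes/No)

Bidder 1 plays bid 15: E[bid 15] = 0.55·(9) + 0.3·(9) + 0.15·(4) = 8.25; E[bid 10] = -5.25. Best-responding. ✓
Bidder 2 (valuation low), facing bid 15: bid 10 gives -3, bid 15 gives 1, bid 20 gives 4. Proposed bid 20 is best. ✓
Bidder 2 (valuation medium), facing bid 15: bid 10 gives -6, bid 15 gives -1, bid 20 gives 12. Proposed bid 20 is best. ✓
Bidder 2 (valuation high), facing bid 15: bid 10 gives -2, bid 15 gives -7, bid 20 gives -4. Proposed bid 10 is best. ✓

Yes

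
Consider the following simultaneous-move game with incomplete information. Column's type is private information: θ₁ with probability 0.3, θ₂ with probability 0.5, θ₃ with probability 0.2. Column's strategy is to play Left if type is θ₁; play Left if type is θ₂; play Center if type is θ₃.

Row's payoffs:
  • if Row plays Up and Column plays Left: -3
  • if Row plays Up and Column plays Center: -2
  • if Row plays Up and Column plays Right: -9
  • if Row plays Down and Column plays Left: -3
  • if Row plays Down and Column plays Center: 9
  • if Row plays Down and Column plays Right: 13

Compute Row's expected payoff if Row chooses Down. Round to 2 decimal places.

E[Down] = 0.3·(-3) + 0.5·(-3) + 0.2·9 = (-0.9) + (-1.5) + 1.8 = -0.6

-0.60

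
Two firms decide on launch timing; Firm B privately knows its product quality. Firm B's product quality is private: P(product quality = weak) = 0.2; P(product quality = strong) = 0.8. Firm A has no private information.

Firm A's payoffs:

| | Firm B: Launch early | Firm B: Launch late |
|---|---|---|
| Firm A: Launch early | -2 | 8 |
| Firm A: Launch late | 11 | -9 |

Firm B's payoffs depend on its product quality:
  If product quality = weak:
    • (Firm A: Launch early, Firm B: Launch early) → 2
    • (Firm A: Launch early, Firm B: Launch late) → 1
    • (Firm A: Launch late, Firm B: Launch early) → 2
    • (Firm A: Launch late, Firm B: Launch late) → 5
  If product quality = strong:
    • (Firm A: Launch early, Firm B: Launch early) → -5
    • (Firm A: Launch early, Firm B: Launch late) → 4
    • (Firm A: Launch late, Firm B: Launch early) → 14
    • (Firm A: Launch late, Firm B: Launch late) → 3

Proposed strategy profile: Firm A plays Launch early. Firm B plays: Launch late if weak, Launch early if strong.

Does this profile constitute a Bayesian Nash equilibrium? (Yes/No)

A profile is a BNE iff every type of every player is best-responding given beliefs about the other side.
Firm A plays Launch early: E[Launch early] = 0.2·(8) + 0.8·(-2) = 0; E[Launch late] = 7. Not best-responding. ✗
Firm B (product quality weak), facing Launch early: Launch early gives 2, Launch late gives 1. Proposed Launch late is not best — profitable deviation exists. ✗
Firm B (product quality strong), facing Launch early: Launch early gives -5, Launch late gives 4. Proposed Launch early is not best — profitable deviation exists. ✗

No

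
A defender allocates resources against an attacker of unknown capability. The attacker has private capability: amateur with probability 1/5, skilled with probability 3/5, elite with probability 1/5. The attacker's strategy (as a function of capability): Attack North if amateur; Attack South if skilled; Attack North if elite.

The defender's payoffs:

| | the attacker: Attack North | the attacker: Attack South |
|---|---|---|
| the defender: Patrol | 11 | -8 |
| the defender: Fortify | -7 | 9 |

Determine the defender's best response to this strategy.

Compute the defender's expected payoff for each action, taking the expectation over the attacker's type.
E[Patrol] = 1/5·(11) + 3/5·(-8) + 1/5·(11) = -2/5
E[Fortify] = 1/5·(-7) + 3/5·(9) + 1/5·(-7) = 13/5
Best response: Fortify (13/5 is the largest).

Fortify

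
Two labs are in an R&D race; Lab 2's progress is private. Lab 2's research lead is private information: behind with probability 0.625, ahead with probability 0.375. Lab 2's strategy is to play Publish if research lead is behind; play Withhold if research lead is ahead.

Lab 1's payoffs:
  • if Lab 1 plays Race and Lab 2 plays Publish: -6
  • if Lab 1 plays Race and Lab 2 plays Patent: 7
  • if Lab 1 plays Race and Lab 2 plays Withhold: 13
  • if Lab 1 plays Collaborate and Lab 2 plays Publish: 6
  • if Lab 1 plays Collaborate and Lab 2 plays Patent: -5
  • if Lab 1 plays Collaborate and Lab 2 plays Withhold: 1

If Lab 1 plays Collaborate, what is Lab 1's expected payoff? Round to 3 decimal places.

4.125

E[Collaborate] = 0.625·6 + 0.375·1 = 3.75 + 0.375 = 4.125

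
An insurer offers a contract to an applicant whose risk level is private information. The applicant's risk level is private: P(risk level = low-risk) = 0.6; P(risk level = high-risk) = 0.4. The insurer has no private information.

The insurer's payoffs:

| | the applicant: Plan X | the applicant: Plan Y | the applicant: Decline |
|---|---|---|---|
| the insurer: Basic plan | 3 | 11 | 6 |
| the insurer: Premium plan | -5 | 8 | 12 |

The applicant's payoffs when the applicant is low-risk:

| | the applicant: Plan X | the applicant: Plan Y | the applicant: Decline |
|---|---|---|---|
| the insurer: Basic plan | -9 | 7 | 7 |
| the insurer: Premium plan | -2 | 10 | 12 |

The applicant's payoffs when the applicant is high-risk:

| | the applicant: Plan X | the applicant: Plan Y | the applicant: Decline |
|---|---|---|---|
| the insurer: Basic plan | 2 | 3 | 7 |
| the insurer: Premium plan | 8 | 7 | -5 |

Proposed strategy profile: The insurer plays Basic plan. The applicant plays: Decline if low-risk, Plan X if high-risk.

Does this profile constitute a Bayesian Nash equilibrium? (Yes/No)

No

The insurer plays Basic plan: E[Basic plan] = 0.6·(6) + 0.4·(3) = 4.8; E[Premium plan] = 5.2. Not best-responding. ✗
The applicant (risk level low-risk), facing Basic plan: Plan X gives -9, Plan Y gives 7, Decline gives 7. Proposed Decline is best. ✓
The applicant (risk level high-risk), facing Basic plan: Plan X gives 2, Plan Y gives 3, Decline gives 7. Proposed Plan X is not best — profitable deviation exists. ✗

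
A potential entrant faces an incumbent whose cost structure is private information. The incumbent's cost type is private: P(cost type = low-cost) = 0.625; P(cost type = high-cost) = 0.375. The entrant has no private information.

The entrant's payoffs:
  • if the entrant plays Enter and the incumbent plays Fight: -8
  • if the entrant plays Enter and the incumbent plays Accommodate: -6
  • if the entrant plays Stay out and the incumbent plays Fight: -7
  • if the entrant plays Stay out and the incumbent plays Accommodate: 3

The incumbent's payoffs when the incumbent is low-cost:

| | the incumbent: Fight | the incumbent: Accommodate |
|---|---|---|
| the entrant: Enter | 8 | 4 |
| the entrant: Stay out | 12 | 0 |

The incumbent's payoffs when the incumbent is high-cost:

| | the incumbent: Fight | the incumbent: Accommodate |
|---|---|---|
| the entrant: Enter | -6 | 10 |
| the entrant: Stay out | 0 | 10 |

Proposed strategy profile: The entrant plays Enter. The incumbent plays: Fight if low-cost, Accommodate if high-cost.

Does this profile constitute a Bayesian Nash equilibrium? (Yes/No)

No

The entrant plays Enter: E[Enter] = 0.625·(-8) + 0.375·(-6) = -7.25; E[Stay out] = -3.25. Not best-responding. ✗
The incumbent (cost type low-cost), facing Enter: Fight gives 8, Accommodate gives 4. Proposed Fight is best. ✓
The incumbent (cost type high-cost), facing Enter: Fight gives -6, Accommodate gives 10. Proposed Accommodate is best. ✓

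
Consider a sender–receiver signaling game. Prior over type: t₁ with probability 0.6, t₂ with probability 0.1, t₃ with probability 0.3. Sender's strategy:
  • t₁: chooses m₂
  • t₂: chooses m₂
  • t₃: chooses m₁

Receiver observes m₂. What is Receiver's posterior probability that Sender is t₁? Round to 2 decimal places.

0.86

P(m₂) = 0.6·1 + 0.1·1 + 0.3·0 = 0.7
P(t₁ | m₂) = (0.6·1) / 0.7 = 0.6 / 0.7 = 0.857143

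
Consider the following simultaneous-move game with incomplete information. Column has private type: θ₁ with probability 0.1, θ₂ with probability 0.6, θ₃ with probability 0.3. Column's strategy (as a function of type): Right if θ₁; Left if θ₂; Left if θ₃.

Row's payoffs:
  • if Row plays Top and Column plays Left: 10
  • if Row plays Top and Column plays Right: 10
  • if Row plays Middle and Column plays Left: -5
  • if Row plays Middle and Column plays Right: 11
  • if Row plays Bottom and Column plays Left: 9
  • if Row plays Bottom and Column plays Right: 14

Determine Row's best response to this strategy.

E[Top] = 0.1·(10) + 0.6·(10) + 0.3·(10) = 10
E[Middle] = 0.1·(11) + 0.6·(-5) + 0.3·(-5) = -3.4
E[Bottom] = 0.1·(14) + 0.6·(9) + 0.3·(9) = 9.5
Best response: Top (10 is the largest).

Top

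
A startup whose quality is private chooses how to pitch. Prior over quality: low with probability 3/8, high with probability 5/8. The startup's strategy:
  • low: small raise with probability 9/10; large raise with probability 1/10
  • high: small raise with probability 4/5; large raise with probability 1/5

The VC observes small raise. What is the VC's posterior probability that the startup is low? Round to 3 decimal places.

0.403

Apply Bayes' rule using the sender's strategy as the likelihood.
P(small raise) = (3/8)·(9/10) + (5/8)·(4/5) = 67/80
P(low | small raise) = ((3/8)·(9/10)) / (67/80) = (27/80) / (67/80) = 27/67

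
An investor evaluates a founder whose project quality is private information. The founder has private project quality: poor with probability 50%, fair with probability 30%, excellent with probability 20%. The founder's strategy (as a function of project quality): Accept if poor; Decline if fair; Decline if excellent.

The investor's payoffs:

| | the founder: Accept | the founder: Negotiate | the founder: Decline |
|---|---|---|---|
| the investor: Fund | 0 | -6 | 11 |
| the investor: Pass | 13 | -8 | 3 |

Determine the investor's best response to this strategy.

Pass

E[Fund] = 0.5·(0) + 0.3·(11) + 0.2·(11) = 5.5
E[Pass] = 0.5·(13) + 0.3·(3) + 0.2·(3) = 8
Best response: Pass (8 is the largest).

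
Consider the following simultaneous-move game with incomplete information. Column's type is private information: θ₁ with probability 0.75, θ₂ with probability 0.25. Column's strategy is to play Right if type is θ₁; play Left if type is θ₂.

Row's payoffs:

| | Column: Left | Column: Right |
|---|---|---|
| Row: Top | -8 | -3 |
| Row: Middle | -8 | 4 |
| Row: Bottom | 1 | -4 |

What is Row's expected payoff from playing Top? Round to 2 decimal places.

E[Top] = 0.75·(-3) + 0.25·(-8) = (-2.25) + (-2) = -4.25

-4.25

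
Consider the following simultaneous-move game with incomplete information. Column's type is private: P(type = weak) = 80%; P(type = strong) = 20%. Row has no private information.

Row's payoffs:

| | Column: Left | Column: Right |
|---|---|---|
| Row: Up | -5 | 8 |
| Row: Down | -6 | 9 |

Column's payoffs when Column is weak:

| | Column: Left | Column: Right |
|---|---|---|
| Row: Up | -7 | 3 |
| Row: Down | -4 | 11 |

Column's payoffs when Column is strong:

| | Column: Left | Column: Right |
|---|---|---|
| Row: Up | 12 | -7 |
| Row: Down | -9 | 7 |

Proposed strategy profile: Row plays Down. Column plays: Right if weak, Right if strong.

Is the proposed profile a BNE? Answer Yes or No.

Yes

Row plays Down: E[Down] = 0.8·(9) + 0.2·(9) = 9; E[Up] = 8. Best-responding. ✓
Column (type weak), facing Down: Left gives -4, Right gives 11. Proposed Right is best. ✓
Column (type strong), facing Down: Left gives -9, Right gives 7. Proposed Right is best. ✓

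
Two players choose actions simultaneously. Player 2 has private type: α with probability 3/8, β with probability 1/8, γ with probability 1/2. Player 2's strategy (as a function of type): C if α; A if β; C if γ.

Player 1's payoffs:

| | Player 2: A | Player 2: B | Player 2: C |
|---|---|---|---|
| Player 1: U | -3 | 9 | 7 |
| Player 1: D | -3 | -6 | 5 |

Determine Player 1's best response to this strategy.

U

E[U] = 3/8·(7) + 1/8·(-3) + 1/2·(7) = 23/4
E[D] = 3/8·(5) + 1/8·(-3) + 1/2·(5) = 4
Best response: U (23/4 is the largest).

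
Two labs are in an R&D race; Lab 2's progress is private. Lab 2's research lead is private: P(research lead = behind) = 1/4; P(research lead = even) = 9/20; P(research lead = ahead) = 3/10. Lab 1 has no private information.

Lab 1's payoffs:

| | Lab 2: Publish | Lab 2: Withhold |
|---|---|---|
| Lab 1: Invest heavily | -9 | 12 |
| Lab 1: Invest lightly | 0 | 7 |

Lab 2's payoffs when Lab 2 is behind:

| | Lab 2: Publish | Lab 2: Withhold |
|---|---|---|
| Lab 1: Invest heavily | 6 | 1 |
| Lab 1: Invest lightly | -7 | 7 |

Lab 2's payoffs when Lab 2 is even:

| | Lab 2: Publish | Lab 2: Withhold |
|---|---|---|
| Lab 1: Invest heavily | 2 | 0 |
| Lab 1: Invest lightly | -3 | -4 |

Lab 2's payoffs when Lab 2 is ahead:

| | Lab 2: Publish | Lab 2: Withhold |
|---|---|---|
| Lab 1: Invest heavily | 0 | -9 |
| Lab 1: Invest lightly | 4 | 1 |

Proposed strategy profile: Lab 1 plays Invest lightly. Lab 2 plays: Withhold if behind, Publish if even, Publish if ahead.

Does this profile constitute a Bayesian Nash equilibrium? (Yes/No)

Yes

A profile is a BNE iff every type of every player is best-responding given beliefs about the other side.
Lab 1 plays Invest lightly: E[Invest lightly] = 1/4·(7) + 9/20·(0) + 3/10·(0) = 7/4; E[Invest heavily] = -15/4. Best-responding. ✓
Lab 2 (research lead behind), facing Invest lightly: Publish gives -7, Withhold gives 7. Proposed Withhold is best. ✓
Lab 2 (research lead even), facing Invest lightly: Publish gives -3, Withhold gives -4. Proposed Publish is best. ✓
Lab 2 (research lead ahead), facing Invest lightly: Publish gives 4, Withhold gives 1. Proposed Publish is best. ✓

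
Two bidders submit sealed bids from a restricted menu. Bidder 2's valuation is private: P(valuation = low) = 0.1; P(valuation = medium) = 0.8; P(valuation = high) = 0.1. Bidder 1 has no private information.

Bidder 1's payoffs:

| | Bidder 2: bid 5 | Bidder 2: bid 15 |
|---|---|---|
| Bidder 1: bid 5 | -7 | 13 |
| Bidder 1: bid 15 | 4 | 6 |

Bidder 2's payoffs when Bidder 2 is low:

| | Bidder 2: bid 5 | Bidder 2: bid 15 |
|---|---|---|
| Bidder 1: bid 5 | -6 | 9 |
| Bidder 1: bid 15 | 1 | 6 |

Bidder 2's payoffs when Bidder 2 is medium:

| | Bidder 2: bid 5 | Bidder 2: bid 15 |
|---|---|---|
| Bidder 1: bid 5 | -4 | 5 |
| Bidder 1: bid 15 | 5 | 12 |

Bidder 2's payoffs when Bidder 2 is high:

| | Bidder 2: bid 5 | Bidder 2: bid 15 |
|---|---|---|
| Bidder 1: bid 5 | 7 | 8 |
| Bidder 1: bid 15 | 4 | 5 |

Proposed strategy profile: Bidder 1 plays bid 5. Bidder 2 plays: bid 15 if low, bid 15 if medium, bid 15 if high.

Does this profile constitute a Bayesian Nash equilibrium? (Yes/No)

Yes

Bidder 1 plays bid 5: E[bid 5] = 0.1·(13) + 0.8·(13) + 0.1·(13) = 13; E[bid 15] = 6. Best-responding. ✓
Bidder 2 (valuation low), facing bid 5: bid 5 gives -6, bid 15 gives 9. Proposed bid 15 is best. ✓
Bidder 2 (valuation medium), facing bid 5: bid 5 gives -4, bid 15 gives 5. Proposed bid 15 is best. ✓
Bidder 2 (valuation high), facing bid 5: bid 5 gives 7, bid 15 gives 8. Proposed bid 15 is best. ✓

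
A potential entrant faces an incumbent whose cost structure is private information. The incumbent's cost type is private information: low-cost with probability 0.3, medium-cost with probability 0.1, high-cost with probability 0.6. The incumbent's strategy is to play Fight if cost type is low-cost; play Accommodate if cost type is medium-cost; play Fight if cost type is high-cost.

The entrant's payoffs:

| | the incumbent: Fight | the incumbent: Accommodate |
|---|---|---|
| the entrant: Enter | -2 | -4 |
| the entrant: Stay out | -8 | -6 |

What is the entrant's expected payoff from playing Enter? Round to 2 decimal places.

E[Enter] = 0.3·(-2) + 0.1·(-4) + 0.6·(-2) = (-0.6) + (-0.4) + (-1.2) = -2.2

-2.20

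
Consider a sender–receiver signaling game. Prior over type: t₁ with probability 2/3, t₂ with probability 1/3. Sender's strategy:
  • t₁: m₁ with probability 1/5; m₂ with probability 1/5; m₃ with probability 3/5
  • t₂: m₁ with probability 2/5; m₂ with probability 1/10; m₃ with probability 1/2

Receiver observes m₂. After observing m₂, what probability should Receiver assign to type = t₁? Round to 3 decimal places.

0.800

Apply Bayes' rule using the sender's strategy as the likelihood.
P(m₂) = (2/3)·(1/5) + (1/3)·(1/10) = 1/6
P(t₁ | m₂) = ((2/3)·(1/5)) / (1/6) = (2/15) / (1/6) = 4/5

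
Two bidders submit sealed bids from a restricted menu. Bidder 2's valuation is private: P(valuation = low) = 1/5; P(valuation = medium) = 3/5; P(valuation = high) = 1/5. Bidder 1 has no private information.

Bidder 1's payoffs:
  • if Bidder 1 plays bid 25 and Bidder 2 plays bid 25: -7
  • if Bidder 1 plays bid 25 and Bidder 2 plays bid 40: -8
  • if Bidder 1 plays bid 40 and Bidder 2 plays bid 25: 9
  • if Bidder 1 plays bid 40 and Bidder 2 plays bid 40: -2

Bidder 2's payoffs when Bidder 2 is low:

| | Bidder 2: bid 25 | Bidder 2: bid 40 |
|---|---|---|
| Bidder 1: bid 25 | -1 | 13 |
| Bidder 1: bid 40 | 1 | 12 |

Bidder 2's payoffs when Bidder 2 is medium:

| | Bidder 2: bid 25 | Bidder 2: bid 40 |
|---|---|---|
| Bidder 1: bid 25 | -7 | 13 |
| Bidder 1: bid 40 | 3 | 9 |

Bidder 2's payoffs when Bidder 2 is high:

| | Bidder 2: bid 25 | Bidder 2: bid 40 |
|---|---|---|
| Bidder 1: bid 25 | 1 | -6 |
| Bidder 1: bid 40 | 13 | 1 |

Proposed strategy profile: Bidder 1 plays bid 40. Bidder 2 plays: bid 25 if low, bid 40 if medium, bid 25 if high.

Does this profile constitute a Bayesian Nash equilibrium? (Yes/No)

No

A profile is a BNE iff every type of every player is best-responding given beliefs about the other side.
Bidder 1 plays bid 40: E[bid 40] = 1/5·(9) + 3/5·(-2) + 1/5·(9) = 12/5; E[bid 25] = -38/5. Best-responding. ✓
Bidder 2 (valuation low), facing bid 40: bid 25 gives 1, bid 40 gives 12. Proposed bid 25 is not best — profitable deviation exists. ✗
Bidder 2 (valuation medium), facing bid 40: bid 25 gives 3, bid 40 gives 9. Proposed bid 40 is best. ✓
Bidder 2 (valuation high), facing bid 40: bid 25 gives 13, bid 40 gives 1. Proposed bid 25 is best. ✓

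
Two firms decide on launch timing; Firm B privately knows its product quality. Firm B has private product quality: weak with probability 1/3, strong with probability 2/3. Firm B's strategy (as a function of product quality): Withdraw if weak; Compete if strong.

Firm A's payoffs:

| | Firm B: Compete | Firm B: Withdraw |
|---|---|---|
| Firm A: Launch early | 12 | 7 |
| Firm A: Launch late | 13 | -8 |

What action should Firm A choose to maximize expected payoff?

Launch early

Compute Firm A's expected payoff for each action, taking the expectation over Firm B's type.
E[Launch early] = 1/3·(7) + 2/3·(12) = 31/3
E[Launch late] = 1/3·(-8) + 2/3·(13) = 6
Best response: Launch early (31/3 is the largest).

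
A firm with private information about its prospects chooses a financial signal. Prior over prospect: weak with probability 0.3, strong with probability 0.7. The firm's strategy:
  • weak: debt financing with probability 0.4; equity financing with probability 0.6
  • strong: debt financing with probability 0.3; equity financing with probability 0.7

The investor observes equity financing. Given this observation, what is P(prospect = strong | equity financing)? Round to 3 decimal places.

P(equity financing) = 0.3·0.6 + 0.7·0.7 = 0.67
P(strong | equity financing) = (0.7·0.7) / 0.67 = 0.49 / 0.67 = 0.731343

0.731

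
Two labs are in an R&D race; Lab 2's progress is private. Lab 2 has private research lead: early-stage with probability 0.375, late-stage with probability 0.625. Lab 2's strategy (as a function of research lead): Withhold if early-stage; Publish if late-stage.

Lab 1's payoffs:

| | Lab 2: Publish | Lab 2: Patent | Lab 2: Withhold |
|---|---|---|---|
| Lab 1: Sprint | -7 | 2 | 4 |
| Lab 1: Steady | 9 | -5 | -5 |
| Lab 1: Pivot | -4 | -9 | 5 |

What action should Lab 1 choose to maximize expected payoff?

Steady

Compute Lab 1's expected payoff for each action, taking the expectation over Lab 2's type.
E[Sprint] = 0.375·(4) + 0.625·(-7) = -2.875
E[Steady] = 0.375·(-5) + 0.625·(9) = 3.75
E[Pivot] = 0.375·(5) + 0.625·(-4) = -0.625
Best response: Steady (3.75 is the largest).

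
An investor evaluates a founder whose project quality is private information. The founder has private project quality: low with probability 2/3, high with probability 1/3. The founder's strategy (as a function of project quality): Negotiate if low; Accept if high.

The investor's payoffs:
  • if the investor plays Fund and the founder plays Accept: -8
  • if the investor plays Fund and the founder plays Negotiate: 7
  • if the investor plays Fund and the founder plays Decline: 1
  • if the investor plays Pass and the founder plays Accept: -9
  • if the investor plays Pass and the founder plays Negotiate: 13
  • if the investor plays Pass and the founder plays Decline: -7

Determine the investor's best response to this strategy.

Pass

E[Fund] = 2/3·(7) + 1/3·(-8) = 2
E[Pass] = 2/3·(13) + 1/3·(-9) = 17/3
Best response: Pass (17/3 is the largest).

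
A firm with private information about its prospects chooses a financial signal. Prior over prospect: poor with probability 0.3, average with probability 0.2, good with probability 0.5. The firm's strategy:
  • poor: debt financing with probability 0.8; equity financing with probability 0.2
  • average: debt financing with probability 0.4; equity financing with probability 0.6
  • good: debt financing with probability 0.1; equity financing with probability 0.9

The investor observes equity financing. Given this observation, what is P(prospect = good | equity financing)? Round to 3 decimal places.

Apply Bayes' rule using the sender's strategy as the likelihood.
P(equity financing) = 0.3·0.2 + 0.2·0.6 + 0.5·0.9 = 0.63
P(good | equity financing) = (0.5·0.9) / 0.63 = 0.45 / 0.63 = 0.714286

0.714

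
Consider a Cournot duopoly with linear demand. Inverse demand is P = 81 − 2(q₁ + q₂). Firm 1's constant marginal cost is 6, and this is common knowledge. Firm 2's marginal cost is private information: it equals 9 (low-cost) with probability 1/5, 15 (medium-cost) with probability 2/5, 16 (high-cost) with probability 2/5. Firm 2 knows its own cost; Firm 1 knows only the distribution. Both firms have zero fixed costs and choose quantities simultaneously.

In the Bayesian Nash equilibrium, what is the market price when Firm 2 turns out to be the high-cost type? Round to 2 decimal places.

34.63

Type-c best response for Firm 2: q₂(c) = (81 − c)/4 − q₁/2.
Firm 1 maximizes expected profit; its first-order condition is 81 − 4q₁ − 2E[q₂] − 6 = 0.
Substituting E[q₂] and solving: E[c₂] = 14.2, so q₁ = (81 − 2·6 + 14.2)/6 = 13.8667.
q₂(high-cost) = 9.31667, so P = 81 − 2·(13.8667 + 9.31667) = 34.6333.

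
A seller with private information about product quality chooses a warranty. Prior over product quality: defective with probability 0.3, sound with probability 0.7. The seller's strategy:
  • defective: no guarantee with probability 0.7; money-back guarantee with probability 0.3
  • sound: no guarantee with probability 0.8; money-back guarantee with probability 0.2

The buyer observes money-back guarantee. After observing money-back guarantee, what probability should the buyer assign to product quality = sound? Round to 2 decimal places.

0.61

P(money-back guarantee) = 0.3·0.3 + 0.7·0.2 = 0.23
P(sound | money-back guarantee) = (0.7·0.2) / 0.23 = 0.14 / 0.23 = 0.608696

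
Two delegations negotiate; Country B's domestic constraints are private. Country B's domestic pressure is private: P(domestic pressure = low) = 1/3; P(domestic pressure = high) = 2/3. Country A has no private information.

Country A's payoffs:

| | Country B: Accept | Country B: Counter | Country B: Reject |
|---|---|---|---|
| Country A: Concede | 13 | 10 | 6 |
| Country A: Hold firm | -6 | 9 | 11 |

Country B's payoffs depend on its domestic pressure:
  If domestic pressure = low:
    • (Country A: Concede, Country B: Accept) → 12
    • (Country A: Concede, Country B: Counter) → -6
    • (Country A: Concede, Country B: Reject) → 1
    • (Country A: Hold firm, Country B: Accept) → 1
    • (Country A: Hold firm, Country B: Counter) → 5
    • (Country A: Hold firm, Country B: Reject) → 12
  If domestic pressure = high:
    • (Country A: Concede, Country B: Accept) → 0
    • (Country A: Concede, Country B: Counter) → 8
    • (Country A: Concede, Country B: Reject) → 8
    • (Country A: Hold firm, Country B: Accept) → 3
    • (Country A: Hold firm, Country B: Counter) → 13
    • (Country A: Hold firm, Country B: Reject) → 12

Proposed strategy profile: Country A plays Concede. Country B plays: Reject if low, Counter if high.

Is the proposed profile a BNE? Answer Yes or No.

Country A plays Concede: E[Concede] = 1/3·(6) + 2/3·(10) = 26/3; E[Hold firm] = 29/3. Not best-responding. ✗
Country B (domestic pressure low), facing Concede: Accept gives 12, Counter gives -6, Reject gives 1. Proposed Reject is not best — profitable deviation exists. ✗
Country B (domestic pressure high), facing Concede: Accept gives 0, Counter gives 8, Reject gives 8. Proposed Counter is best. ✓

No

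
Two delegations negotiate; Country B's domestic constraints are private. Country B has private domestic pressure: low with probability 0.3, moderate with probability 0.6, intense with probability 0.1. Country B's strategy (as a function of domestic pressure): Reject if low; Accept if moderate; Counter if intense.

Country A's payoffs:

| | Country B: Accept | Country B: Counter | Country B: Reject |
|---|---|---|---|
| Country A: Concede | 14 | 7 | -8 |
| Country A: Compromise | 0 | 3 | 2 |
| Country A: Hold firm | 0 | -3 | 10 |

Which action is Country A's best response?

E[Concede] = 0.3·(-8) + 0.6·(14) + 0.1·(7) = 6.7
E[Compromise] = 0.3·(2) + 0.6·(0) + 0.1·(3) = 0.9
E[Hold firm] = 0.3·(10) + 0.6·(0) + 0.1·(-3) = 2.7
Best response: Concede (6.7 is the largest).

Concede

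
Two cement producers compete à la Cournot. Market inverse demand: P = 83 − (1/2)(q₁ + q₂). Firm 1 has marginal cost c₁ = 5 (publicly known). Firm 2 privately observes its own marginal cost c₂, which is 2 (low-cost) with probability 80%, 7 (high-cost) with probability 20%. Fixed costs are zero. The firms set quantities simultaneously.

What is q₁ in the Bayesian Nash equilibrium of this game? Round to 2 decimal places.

50.67

Firm 2 with cost c maximizes (83 − (1/2)(q₁+q₂) − c)·q₂, giving q₂(c) = (83 − c − (1/2)q₁).
E[c₂] = 0.8·2 + 0.2·7 = 3
Firm 1's FOC against E[q₂] yields q₁ = (83 − 2·5 + E[c₂])/(3/2) = (83 − 10 + 3)/(3/2) = 50.6667.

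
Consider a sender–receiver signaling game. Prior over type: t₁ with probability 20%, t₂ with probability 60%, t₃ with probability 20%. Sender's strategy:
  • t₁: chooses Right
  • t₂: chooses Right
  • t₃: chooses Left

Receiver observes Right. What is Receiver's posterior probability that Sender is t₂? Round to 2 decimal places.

P(Right) = 0.2·1 + 0.6·1 + 0.2·0 = 0.8
P(t₂ | Right) = (0.6·1) / 0.8 = 0.6 / 0.8 = 0.75

0.75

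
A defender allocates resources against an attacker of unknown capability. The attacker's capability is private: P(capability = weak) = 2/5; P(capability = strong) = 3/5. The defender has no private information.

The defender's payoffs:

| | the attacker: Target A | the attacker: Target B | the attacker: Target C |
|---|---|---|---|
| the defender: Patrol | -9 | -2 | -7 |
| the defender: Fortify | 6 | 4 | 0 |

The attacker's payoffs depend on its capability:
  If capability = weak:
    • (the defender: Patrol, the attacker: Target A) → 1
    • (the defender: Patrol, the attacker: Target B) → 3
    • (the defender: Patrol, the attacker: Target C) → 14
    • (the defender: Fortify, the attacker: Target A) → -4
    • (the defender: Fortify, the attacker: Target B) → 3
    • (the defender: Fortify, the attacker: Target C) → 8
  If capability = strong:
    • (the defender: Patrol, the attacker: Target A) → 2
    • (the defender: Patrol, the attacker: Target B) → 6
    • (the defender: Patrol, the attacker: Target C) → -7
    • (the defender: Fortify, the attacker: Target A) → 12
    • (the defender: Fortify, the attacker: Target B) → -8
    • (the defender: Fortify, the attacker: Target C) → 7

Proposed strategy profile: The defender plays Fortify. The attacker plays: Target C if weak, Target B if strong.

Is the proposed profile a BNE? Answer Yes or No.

The defender plays Fortify: E[Fortify] = 2/5·(0) + 3/5·(4) = 12/5; E[Patrol] = -4. Best-responding. ✓
The attacker (capability weak), facing Fortify: Target A gives -4, Target B gives 3, Target C gives 8. Proposed Target C is best. ✓
The attacker (capability strong), facing Fortify: Target A gives 12, Target B gives -8, Target C gives 7. Proposed Target B is not best — profitable deviation exists. ✗

No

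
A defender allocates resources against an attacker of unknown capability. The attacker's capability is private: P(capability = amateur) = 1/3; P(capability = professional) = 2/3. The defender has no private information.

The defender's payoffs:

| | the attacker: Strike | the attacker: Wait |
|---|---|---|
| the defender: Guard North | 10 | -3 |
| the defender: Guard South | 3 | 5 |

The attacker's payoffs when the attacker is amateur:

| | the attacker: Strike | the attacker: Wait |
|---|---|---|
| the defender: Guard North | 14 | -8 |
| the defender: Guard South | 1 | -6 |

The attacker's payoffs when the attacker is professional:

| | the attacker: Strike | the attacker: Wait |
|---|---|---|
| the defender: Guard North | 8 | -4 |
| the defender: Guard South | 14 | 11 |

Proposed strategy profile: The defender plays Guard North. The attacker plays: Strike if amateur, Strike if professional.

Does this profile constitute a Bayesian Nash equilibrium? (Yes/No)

The defender plays Guard North: E[Guard North] = 1/3·(10) + 2/3·(10) = 10; E[Guard South] = 3. Best-responding. ✓
The attacker (capability amateur), facing Guard North: Strike gives 14, Wait gives -8. Proposed Strike is best. ✓
The attacker (capability professional), facing Guard North: Strike gives 8, Wait gives -4. Proposed Strike is best. ✓

Yes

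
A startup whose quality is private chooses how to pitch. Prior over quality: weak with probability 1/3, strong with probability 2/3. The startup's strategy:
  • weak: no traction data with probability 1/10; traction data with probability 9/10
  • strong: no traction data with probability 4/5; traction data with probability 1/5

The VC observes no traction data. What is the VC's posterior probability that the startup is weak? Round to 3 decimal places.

0.059

Apply Bayes' rule using the sender's strategy as the likelihood.
P(no traction data) = (1/3)·(1/10) + (2/3)·(4/5) = 17/30
P(weak | no traction data) = ((1/3)·(1/10)) / (17/30) = (1/30) / (17/30) = 1/17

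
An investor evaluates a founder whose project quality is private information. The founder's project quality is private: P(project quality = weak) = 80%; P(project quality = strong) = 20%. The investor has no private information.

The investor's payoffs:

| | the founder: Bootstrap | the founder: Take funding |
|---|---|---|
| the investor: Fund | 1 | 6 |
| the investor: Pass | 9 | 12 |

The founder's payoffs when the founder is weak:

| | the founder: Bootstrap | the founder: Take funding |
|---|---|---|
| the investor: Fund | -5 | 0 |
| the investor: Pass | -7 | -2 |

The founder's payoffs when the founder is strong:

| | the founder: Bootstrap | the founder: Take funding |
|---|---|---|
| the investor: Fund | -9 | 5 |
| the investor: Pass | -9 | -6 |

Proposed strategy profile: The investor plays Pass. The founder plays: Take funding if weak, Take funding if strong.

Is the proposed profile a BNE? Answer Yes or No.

The investor plays Pass: E[Pass] = 0.8·(12) + 0.2·(12) = 12; E[Fund] = 6. Best-responding. ✓
The founder (project quality weak), facing Pass: Bootstrap gives -7, Take funding gives -2. Proposed Take funding is best. ✓
The founder (project quality strong), facing Pass: Bootstrap gives -9, Take funding gives -6. Proposed Take funding is best. ✓

Yes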